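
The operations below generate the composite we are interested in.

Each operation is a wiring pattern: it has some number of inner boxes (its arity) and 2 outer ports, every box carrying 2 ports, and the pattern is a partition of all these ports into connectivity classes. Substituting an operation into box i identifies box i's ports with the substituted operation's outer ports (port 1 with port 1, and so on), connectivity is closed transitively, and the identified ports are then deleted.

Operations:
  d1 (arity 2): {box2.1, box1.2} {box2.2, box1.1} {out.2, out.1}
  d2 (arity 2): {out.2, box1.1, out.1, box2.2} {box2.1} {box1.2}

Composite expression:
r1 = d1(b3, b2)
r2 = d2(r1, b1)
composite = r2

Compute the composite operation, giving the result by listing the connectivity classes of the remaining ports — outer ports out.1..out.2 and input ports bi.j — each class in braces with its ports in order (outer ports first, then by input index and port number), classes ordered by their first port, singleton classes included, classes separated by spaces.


{out.1, out.2, b1.2} {b1.1} {b2.1, b3.2} {b2.2, b3.1}

Treat the ports identified at d2 as solder joints: merge, then drop.
d1 over (b3, b2) gives {out.1, out.2} {b2.1, b3.2} {b2.2, b3.1}, out.j being that stage's outer ports
d2 over (b3, b2, b1) gives {out.1, out.2, b1.2} {b1.1} {b2.1, b3.2} {b2.2, b3.1}, out.j being that stage's outer ports


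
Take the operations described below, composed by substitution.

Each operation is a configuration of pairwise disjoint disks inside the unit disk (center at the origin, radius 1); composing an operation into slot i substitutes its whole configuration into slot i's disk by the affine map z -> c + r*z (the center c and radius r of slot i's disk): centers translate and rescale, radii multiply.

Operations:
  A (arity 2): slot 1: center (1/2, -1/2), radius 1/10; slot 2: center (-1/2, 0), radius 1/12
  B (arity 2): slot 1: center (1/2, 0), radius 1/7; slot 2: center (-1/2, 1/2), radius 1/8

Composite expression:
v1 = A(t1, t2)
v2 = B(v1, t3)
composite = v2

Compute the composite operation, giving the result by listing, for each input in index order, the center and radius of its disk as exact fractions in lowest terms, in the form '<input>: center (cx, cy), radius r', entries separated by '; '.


t1: center (4/7, -1/14), radius 1/70; t2: center (3/7, 0), radius 1/84; t3: center (-1/2, 1/2), radius 1/8

Below B, radii multiply path by path; the t-disk centers shift.
input t1: composing its 2 substitution steps yields center (4/7, -1/14), radius 1/70
input t2: composing its 2 substitution steps yields center (3/7, 0), radius 1/84
input t3: composing its 1 substitution step yields center (-1/2, 1/2), radius 1/8


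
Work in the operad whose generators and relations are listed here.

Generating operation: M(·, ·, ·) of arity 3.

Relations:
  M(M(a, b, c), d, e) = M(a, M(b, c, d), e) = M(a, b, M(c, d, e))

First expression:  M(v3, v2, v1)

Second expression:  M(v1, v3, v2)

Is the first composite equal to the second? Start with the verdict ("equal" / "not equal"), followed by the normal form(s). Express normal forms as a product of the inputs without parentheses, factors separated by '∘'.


not equal; first: v3 ∘ v2 ∘ v1; second: v1 ∘ v3 ∘ v2

Normal form of the first expression: v3 ∘ v2 ∘ v1
Normal form of the second expression: v1 ∘ v3 ∘ v2
The normal forms differ: not equal.


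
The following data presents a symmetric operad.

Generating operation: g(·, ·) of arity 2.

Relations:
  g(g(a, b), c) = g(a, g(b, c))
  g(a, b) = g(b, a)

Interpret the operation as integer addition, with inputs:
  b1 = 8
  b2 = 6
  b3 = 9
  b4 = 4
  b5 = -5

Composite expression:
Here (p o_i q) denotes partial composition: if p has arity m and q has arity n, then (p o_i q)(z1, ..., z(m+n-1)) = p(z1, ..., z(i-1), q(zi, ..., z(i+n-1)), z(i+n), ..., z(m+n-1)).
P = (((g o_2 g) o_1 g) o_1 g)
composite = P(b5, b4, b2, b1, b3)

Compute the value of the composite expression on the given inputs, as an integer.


22


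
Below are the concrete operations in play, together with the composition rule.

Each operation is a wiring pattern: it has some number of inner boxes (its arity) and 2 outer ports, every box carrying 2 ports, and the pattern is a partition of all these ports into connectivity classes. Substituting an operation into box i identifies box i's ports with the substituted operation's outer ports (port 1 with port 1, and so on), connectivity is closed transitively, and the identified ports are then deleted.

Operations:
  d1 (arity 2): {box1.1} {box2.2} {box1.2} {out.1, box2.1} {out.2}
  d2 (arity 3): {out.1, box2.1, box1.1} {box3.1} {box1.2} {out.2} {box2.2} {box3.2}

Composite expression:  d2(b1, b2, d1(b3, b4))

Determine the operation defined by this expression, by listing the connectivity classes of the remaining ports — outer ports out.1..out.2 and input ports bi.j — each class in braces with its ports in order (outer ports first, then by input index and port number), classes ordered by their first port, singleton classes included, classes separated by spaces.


Connectivity passes through glued d2-boundaries; trace each wire chain.
through d1, on inputs (b3, b4): {out.1, b4.1} {out.2} {b3.1} {b3.2} {b4.2} (out.j = stage outer ports)
through d2, on inputs (b1, b2, b3, b4): {out.1, b1.1, b2.1} {out.2} {b1.2} {b2.2} {b3.1} {b3.2} {b4.1} {b4.2} (out.j = stage outer ports)

{out.1, b1.1, b2.1} {out.2} {b1.2} {b2.2} {b3.1} {b3.2} {b4.1} {b4.2}


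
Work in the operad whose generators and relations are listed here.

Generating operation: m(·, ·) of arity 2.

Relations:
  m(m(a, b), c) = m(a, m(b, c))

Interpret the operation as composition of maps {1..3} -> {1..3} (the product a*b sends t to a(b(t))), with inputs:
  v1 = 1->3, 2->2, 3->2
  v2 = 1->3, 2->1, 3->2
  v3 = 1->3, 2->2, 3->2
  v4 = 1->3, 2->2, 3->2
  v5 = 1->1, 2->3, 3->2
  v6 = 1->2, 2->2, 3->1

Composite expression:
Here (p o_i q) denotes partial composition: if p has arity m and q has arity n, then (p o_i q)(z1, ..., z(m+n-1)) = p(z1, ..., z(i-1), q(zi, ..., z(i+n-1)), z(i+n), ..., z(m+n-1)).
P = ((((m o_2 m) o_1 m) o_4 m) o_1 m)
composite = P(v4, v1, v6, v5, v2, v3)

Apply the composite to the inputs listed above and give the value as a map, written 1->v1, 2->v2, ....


1->2, 2->2, 3->2

m(v4, v1) = 1->2, 2->2, 3->2
m(m(v4, v1), v6) = 1->2, 2->2, 3->2
m(v2, v3) = 1->2, 2->1, 3->1
m(v5, m(v2, v3)) = 1->3, 2->1, 3->1
m(m(m(v4, v1), v6), m(v5, m(v2, v3))) = 1->2, 2->2, 3->2


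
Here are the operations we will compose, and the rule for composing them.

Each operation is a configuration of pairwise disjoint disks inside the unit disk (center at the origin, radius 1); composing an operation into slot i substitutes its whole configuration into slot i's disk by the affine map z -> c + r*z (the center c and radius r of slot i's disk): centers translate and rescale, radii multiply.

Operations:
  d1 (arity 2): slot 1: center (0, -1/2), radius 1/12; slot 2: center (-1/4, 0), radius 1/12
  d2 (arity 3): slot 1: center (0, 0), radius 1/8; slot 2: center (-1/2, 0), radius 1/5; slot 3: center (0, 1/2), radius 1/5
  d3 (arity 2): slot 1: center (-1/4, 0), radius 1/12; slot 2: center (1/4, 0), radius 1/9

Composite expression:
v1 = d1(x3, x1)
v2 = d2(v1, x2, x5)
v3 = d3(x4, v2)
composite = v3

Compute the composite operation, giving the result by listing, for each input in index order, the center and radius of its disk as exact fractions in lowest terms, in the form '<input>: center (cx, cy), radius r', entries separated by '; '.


x1: center (71/288, 0), radius 1/864; x2: center (7/36, 0), radius 1/45; x3: center (1/4, -1/144), radius 1/864; x4: center (-1/4, 0), radius 1/12; x5: center (1/4, 1/18), radius 1/45

Nesting under d3 composes maps z -> c + r*z down each x-path.
input x4: applying the 1 nested substitution gives center (-1/4, 0), radius 1/12
input x3: applying the 3 nested substitutions gives center (1/4, -1/144), radius 1/864
input x1: applying the 3 nested substitutions gives center (71/288, 0), radius 1/864
input x2: applying the 2 nested substitutions gives center (7/36, 0), radius 1/45
input x5: applying the 2 nested substitutions gives center (1/4, 1/18), radius 1/45


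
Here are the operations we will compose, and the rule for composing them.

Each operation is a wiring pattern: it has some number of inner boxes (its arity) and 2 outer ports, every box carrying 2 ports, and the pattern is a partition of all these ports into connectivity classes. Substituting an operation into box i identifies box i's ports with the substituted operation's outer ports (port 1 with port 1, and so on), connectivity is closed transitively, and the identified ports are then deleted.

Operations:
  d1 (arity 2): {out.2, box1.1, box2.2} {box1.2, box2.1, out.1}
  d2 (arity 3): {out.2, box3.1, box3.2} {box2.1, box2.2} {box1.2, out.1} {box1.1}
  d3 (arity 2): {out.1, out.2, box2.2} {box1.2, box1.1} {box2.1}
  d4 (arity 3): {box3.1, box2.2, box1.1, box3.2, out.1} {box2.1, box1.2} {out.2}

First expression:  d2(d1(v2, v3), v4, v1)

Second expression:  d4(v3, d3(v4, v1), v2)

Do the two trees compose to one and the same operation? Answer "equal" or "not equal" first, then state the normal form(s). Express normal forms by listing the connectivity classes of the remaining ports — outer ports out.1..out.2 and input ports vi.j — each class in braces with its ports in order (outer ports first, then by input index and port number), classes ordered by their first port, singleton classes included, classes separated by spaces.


not equal; the first gives {out.1, v2.1, v3.2} {out.2, v1.1, v1.2} {v2.2, v3.1} {v4.1, v4.2} and the second {out.1, v1.2, v2.1, v2.2, v3.1, v3.2} {out.2} {v1.1} {v4.1, v4.2}

Reducing the first expression gives {out.1, v2.1, v3.2} {out.2, v1.1, v1.2} {v2.2, v3.1} {v4.1, v4.2}
Reducing the second expression gives {out.1, v1.2, v2.1, v2.2, v3.1, v3.2} {out.2} {v1.1} {v4.1, v4.2}
The normal forms differ: not equal.


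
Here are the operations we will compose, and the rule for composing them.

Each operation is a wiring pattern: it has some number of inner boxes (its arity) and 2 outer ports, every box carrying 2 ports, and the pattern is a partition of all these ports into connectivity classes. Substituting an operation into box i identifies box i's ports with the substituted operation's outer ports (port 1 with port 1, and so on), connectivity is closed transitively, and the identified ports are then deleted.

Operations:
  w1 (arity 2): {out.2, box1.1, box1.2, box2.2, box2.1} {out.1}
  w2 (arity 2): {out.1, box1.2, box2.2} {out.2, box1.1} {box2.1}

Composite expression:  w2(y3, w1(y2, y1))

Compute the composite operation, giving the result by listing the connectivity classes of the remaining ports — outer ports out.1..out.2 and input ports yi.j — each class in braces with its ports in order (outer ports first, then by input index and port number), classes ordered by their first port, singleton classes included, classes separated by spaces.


{out.1, y1.1, y1.2, y2.1, y2.2, y3.2} {out.2, y3.1}

Reachability decides: close wires over w2-identified ports.
stage w1: inputs (y2, y1), connectivity {out.1} {out.2, y1.1, y1.2, y2.1, y2.2}, out.j its boundary
stage w2: inputs (y3, y2, y1), connectivity {out.1, y1.1, y1.2, y2.1, y2.2, y3.2} {out.2, y3.1}, out.j its boundary


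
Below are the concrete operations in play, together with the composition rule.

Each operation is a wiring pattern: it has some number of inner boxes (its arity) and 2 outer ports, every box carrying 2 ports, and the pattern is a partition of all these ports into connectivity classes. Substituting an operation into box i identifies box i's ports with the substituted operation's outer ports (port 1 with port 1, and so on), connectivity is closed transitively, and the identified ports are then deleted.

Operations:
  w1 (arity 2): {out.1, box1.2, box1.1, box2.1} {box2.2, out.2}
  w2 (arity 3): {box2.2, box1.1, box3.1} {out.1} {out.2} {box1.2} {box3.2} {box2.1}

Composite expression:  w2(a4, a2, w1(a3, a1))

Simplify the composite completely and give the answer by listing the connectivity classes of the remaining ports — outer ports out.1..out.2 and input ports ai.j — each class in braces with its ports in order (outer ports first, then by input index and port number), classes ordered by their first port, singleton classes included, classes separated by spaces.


{out.1} {out.2} {a1.1, a2.2, a3.1, a3.2, a4.1} {a1.2} {a2.1} {a4.2}

Substituting into w2 glues patterns; closure does the rest.
w1 over (a3, a1) gives {out.1, a1.1, a3.1, a3.2} {out.2, a1.2}, out.j being that stage's outer ports
w2 over (a4, a2, a3, a1) gives {out.1} {out.2} {a1.1, a2.2, a3.1, a3.2, a4.1} {a1.2} {a2.1} {a4.2}, out.j being that stage's outer ports


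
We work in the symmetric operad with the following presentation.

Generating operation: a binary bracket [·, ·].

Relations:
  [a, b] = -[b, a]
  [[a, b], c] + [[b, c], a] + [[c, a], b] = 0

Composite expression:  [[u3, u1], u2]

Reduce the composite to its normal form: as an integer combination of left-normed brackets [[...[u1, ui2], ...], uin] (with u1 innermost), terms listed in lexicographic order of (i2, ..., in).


-[[u1, u3], u2]


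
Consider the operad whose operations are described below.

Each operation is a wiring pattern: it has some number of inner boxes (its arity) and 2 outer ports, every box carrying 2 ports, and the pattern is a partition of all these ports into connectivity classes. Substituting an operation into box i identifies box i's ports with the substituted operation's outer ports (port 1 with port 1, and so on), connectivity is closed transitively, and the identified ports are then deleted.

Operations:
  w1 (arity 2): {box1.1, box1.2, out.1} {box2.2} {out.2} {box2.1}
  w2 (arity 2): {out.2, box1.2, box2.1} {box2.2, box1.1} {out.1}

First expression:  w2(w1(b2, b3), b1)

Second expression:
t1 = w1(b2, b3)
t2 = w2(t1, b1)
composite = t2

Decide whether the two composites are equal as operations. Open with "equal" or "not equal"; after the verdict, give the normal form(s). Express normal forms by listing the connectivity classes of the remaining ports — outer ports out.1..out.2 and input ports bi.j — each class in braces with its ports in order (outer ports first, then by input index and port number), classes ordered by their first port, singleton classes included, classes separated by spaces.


The first expression reduces to {out.1} {out.2, b1.1} {b1.2, b2.1, b2.2} {b3.1} {b3.2}
The second expression reduces to {out.1} {out.2, b1.1} {b1.2, b2.1, b2.2} {b3.1} {b3.2}
The forms coincide; equal.

equal; the common form is {out.1} {out.2, b1.1} {b1.2, b2.1, b2.2} {b3.1} {b3.2}


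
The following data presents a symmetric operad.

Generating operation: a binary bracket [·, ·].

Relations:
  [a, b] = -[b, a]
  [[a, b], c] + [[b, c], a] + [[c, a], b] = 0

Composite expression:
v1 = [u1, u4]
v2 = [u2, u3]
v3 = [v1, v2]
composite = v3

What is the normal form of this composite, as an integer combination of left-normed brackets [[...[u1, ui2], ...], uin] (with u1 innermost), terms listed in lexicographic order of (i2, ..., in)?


[[[u1, u4], u2], u3] - [[[u1, u4], u3], u2]


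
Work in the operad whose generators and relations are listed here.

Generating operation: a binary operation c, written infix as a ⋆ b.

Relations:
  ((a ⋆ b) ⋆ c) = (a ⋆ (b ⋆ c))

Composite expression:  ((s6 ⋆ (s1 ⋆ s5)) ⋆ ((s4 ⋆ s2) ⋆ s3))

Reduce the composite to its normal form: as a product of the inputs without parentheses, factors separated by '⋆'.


s6 ⋆ s1 ⋆ s5 ⋆ s4 ⋆ s2 ⋆ s3

Every regrouping of c is equal, so read the s-inputs in written order.
(s1 ⋆ s5) flattens to s1 ⋆ s5
(s6 ⋆ (s1 ⋆ s5)) flattens to s6 ⋆ s1 ⋆ s5
(s4 ⋆ s2) flattens to s4 ⋆ s2
((s4 ⋆ s2) ⋆ s3) flattens to s4 ⋆ s2 ⋆ s3
((s6 ⋆ (s1 ⋆ s5)) ⋆ ((s4 ⋆ s2) ⋆ s3)) flattens to s6 ⋆ s1 ⋆ s5 ⋆ s4 ⋆ s2 ⋆ s3


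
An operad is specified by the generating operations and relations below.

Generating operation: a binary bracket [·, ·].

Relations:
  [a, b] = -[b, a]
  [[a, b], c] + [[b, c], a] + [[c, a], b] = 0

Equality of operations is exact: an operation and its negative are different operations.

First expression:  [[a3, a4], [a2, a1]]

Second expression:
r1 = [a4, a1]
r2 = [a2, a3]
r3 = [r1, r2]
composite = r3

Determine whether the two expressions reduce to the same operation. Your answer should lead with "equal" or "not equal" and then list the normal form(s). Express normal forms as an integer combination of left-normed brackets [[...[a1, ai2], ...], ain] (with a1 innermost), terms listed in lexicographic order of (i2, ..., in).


not equal; the first gives [[[a1, a2], a3], a4] - [[[a1, a2], a4], a3] and the second -[[[a1, a4], a2], a3] + [[[a1, a4], a3], a2]

The first composite normalizes to [[[a1, a2], a3], a4] - [[[a1, a2], a4], a3]
The second composite normalizes to -[[[a1, a4], a2], a3] + [[[a1, a4], a3], a2]
Distinct normal forms: not equal.


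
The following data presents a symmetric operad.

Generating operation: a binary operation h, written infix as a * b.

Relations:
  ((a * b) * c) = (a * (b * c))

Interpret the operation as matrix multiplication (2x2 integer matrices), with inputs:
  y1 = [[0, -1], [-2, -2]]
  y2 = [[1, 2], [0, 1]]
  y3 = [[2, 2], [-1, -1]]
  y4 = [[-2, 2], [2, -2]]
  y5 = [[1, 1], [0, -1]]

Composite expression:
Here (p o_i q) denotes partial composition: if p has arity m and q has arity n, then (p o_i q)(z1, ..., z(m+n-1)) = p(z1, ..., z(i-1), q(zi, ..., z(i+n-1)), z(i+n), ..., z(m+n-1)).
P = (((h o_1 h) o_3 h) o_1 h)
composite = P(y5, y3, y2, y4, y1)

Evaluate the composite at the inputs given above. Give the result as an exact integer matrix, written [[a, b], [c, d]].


[[8, 4], [8, 4]]


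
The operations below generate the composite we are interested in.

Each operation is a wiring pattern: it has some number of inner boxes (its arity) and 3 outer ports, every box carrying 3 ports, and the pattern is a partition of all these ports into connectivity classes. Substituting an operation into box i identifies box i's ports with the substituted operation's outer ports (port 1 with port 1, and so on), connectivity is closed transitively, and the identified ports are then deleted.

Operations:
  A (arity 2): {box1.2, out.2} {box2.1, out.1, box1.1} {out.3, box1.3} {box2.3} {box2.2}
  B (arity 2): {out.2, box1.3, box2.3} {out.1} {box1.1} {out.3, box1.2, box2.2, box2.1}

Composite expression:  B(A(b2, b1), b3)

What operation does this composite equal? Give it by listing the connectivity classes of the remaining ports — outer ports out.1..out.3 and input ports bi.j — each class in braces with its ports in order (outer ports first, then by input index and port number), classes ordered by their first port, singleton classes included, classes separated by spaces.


{out.1} {out.2, b2.3, b3.3} {out.3, b2.2, b3.1, b3.2} {b1.1, b2.1} {b1.2} {b1.3}

Treat the ports identified at B as solder joints: merge, then drop.
composing A on (b2, b1), with out.j its own outer ports: {out.1, b1.1, b2.1} {out.2, b2.2} {out.3, b2.3} {b1.2} {b1.3}
composing B on (b2, b1, b3), with out.j its own outer ports: {out.1} {out.2, b2.3, b3.3} {out.3, b2.2, b3.1, b3.2} {b1.1, b2.1} {b1.2} {b1.3}


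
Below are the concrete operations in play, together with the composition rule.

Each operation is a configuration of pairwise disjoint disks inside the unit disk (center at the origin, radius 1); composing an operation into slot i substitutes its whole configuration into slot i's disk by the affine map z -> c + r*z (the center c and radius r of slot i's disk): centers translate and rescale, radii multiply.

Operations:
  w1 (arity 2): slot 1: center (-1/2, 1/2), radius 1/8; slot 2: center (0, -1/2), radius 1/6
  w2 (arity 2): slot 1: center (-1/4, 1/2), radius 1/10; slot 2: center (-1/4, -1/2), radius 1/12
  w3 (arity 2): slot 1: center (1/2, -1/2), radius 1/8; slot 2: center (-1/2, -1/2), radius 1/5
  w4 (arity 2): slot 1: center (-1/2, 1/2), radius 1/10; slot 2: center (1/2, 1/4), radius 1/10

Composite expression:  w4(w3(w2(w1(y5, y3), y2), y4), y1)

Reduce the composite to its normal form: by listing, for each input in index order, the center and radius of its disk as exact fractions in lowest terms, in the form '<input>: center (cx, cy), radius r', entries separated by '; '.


Nesting under w4 composes maps z -> c + r*z down each y-path.
for y5, the 4-step affine chain lands on center (-363/800, 731/1600), radius 1/6400
for y3, the 4-step affine chain lands on center (-29/64, 729/1600), radius 1/4800
for y2, the 3-step affine chain lands on center (-29/64, 71/160), radius 1/960
for y4, the 2-step affine chain lands on center (-11/20, 9/20), radius 1/50
for y1, the 1-step affine chain lands on center (1/2, 1/4), radius 1/10

y1: center (1/2, 1/4), radius 1/10; y2: center (-29/64, 71/160), radius 1/960; y3: center (-29/64, 729/1600), radius 1/4800; y4: center (-11/20, 9/20), radius 1/50; y5: center (-363/800, 731/1600), radius 1/6400


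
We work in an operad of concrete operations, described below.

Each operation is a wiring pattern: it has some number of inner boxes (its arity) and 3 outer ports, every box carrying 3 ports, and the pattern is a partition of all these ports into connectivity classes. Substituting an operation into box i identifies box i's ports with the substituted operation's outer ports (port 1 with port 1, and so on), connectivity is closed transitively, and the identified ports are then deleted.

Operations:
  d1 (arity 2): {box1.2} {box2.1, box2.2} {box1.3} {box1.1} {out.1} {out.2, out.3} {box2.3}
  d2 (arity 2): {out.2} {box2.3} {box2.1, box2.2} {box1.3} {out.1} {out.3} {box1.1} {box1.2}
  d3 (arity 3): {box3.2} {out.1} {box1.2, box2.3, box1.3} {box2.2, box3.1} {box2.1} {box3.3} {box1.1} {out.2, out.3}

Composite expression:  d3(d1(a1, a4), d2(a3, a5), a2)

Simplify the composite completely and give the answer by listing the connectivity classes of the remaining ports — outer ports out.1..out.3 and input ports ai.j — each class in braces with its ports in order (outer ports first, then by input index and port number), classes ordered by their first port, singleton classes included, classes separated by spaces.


After gluing at d3, chains via deleted ports link the a-ports.
composing d1 on (a1, a4), with out.j its own outer ports: {out.1} {out.2, out.3} {a1.1} {a1.2} {a1.3} {a4.1, a4.2} {a4.3}
composing d2 on (a3, a5), with out.j its own outer ports: {out.1} {out.2} {out.3} {a3.1} {a3.2} {a3.3} {a5.1, a5.2} {a5.3}
composing d3 on (a1, a4, a3, a5, a2), with out.j its own outer ports: {out.1} {out.2, out.3} {a1.1} {a1.2} {a1.3} {a2.1} {a2.2} {a2.3} {a3.1} {a3.2} {a3.3} {a4.1, a4.2} {a4.3} {a5.1, a5.2} {a5.3}

{out.1} {out.2, out.3} {a1.1} {a1.2} {a1.3} {a2.1} {a2.2} {a2.3} {a3.1} {a3.2} {a3.3} {a4.1, a4.2} {a4.3} {a5.1, a5.2} {a5.3}


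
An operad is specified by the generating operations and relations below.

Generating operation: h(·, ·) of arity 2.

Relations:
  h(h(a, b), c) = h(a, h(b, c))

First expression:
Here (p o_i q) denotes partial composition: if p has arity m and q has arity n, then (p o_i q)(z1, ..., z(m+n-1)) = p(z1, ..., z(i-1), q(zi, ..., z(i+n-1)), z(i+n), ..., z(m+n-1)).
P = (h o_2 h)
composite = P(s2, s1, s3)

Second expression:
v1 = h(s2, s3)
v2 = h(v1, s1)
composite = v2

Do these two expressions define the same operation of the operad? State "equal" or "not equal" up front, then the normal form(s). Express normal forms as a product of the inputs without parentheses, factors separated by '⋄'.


not equal: they reduce to s2 ⋄ s1 ⋄ s3 and s2 ⋄ s3 ⋄ s1

In normal form, the first expression is s2 ⋄ s1 ⋄ s3
In normal form, the second expression is s2 ⋄ s3 ⋄ s1
They disagree, so not equal.


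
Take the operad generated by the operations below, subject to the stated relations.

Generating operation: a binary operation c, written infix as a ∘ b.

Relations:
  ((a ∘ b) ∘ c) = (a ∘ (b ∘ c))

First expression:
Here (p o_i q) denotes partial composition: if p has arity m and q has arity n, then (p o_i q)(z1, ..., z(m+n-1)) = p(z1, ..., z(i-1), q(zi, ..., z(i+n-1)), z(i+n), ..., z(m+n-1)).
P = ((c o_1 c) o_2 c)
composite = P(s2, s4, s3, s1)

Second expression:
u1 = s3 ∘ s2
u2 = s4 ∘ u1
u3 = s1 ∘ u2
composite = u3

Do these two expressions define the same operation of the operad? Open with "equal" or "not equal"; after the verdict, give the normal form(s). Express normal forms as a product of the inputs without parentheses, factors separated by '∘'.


not equal; first: s2 ∘ s4 ∘ s3 ∘ s1; second: s1 ∘ s4 ∘ s3 ∘ s2


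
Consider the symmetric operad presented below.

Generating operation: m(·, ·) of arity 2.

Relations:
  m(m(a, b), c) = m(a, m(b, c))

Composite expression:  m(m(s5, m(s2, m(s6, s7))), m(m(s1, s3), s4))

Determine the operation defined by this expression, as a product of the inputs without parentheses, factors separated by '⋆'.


s5 ⋆ s2 ⋆ s6 ⋆ s7 ⋆ s1 ⋆ s3 ⋆ s4

All parenthesizations of m agree; list the s-inputs left to right.
m(s6, s7) linearizes to s6 ⋆ s7
m(s2, m(s6, s7)) linearizes to s2 ⋆ s6 ⋆ s7
m(s5, m(s2, m(s6, s7))) linearizes to s5 ⋆ s2 ⋆ s6 ⋆ s7
m(s1, s3) linearizes to s1 ⋆ s3
m(m(s1, s3), s4) linearizes to s1 ⋆ s3 ⋆ s4
m(m(s5, m(s2, m(s6, s7))), m(m(s1, s3), s4)) linearizes to s5 ⋆ s2 ⋆ s6 ⋆ s7 ⋆ s1 ⋆ s3 ⋆ s4


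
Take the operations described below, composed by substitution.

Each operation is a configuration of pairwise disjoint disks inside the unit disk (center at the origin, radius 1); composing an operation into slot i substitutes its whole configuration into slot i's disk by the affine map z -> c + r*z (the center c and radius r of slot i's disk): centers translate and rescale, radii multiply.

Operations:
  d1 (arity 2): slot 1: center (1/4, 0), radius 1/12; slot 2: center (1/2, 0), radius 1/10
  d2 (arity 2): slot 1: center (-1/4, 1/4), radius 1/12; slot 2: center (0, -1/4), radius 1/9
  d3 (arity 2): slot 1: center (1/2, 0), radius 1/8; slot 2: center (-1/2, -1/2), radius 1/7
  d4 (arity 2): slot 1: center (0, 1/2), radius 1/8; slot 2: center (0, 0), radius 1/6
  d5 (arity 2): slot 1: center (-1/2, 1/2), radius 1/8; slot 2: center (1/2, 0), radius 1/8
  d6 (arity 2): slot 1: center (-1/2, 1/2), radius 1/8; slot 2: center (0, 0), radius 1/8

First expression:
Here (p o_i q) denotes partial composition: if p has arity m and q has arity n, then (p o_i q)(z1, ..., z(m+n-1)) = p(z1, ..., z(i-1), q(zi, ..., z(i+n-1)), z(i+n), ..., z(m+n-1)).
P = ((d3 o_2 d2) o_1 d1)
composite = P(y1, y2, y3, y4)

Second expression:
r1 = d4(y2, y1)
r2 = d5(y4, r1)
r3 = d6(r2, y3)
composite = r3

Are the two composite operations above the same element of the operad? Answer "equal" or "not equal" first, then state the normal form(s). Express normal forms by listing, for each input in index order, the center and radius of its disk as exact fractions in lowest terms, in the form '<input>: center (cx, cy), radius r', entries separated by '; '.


not equal; first: y1: center (17/32, 0), radius 1/96; y2: center (9/16, 0), radius 1/80; y3: center (-15/28, -13/28), radius 1/84; y4: center (-1/2, -15/28), radius 1/63; second: y1: center (-7/16, 1/2), radius 1/384; y2: center (-7/16, 65/128), radius 1/512; y3: center (0, 0), radius 1/8; y4: center (-9/16, 9/16), radius 1/64

In normal form, the first expression is y1: center (17/32, 0), radius 1/96; y2: center (9/16, 0), radius 1/80; y3: center (-15/28, -13/28), radius 1/84; y4: center (-1/2, -15/28), radius 1/63
In normal form, the second expression is y1: center (-7/16, 1/2), radius 1/384; y2: center (-7/16, 65/128), radius 1/512; y3: center (0, 0), radius 1/8; y4: center (-9/16, 9/16), radius 1/64
Distinct normal forms: not equal.


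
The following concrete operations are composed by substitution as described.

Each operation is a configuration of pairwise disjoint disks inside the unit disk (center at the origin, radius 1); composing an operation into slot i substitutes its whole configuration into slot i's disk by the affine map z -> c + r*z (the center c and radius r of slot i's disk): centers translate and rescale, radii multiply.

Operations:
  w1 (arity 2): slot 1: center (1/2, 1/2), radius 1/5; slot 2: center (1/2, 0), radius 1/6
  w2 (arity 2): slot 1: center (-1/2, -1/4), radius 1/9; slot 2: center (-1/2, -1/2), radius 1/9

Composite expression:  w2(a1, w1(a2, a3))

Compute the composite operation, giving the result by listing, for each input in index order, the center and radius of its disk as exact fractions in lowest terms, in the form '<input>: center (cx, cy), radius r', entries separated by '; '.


a1: center (-1/2, -1/4), radius 1/9; a2: center (-4/9, -4/9), radius 1/45; a3: center (-4/9, -1/2), radius 1/54


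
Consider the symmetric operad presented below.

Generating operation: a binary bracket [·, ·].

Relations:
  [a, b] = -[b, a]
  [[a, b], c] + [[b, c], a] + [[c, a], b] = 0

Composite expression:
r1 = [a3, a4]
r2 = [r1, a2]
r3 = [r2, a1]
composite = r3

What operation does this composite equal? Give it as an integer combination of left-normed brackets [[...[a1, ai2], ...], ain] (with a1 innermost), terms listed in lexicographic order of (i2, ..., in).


Left-normed coefficients sit on the a1-initial expansion words.
Composite bracket: [[[a3, a4], a2], a1]
Under [a, b] = ab - ba we get 8 signed associative words (2^3 = 8).
Words beginning with a1 determine it all:
  a1a2a3a4 appears with sign +1, giving the term +[[[a1, a2], a3], a4]
  a1a2a4a3 appears with sign -1, giving the term -[[[a1, a2], a4], a3]
  a1a3a4a2 appears with sign -1, giving the term -[[[a1, a3], a4], a2]
  a1a4a3a2 appears with sign +1, giving the term +[[[a1, a4], a3], a2]

[[[a1, a2], a3], a4] - [[[a1, a2], a4], a3] - [[[a1, a3], a4], a2] + [[[a1, a4], a3], a2]


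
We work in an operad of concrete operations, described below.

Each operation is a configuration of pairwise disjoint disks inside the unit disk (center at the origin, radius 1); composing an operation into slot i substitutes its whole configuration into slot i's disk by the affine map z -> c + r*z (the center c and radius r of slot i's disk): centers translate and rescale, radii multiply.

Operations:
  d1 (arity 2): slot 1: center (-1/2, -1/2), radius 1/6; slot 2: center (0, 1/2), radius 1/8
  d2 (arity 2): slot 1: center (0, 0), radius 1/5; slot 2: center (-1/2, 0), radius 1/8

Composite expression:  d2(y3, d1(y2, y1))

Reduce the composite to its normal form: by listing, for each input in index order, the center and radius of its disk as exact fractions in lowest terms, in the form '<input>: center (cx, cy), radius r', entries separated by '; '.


y1: center (-1/2, 1/16), radius 1/64; y2: center (-9/16, -1/16), radius 1/48; y3: center (0, 0), radius 1/5


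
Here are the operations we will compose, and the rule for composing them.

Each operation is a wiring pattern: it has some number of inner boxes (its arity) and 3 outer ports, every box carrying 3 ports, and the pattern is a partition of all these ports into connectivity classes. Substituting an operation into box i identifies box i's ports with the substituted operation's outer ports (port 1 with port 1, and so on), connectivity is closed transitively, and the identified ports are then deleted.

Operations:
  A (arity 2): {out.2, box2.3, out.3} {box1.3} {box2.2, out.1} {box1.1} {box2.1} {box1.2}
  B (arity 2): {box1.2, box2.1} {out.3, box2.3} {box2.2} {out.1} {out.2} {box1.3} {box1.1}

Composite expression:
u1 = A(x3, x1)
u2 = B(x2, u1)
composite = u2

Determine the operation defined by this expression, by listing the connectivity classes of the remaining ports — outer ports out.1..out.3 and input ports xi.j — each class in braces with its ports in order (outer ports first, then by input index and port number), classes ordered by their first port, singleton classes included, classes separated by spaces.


{out.1} {out.2} {out.3, x1.3} {x1.1} {x1.2, x2.2} {x2.1} {x2.3} {x3.1} {x3.2} {x3.3}

After gluing at B, chains via deleted ports link the x-ports.
stage A: inputs (x3, x1), connectivity {out.1, x1.2} {out.2, out.3, x1.3} {x1.1} {x3.1} {x3.2} {x3.3}, out.j its boundary
stage B: inputs (x2, x3, x1), connectivity {out.1} {out.2} {out.3, x1.3} {x1.1} {x1.2, x2.2} {x2.1} {x2.3} {x3.1} {x3.2} {x3.3}, out.j its boundary


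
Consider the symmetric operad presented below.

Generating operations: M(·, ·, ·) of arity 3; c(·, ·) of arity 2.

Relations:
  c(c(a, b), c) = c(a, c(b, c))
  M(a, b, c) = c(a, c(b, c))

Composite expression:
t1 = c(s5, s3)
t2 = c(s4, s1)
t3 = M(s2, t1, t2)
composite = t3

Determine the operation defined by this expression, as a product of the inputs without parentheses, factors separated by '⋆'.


s2 ⋆ s5 ⋆ s3 ⋆ s4 ⋆ s1

The M-tree's shape is irrelevant; the s-reading-order decides.
c(s5, s3) spells out as s5 ⋆ s3
c(s4, s1) spells out as s4 ⋆ s1
M(s2, c(s5, s3), c(s4, s1)) spells out as s2 ⋆ s5 ⋆ s3 ⋆ s4 ⋆ s1


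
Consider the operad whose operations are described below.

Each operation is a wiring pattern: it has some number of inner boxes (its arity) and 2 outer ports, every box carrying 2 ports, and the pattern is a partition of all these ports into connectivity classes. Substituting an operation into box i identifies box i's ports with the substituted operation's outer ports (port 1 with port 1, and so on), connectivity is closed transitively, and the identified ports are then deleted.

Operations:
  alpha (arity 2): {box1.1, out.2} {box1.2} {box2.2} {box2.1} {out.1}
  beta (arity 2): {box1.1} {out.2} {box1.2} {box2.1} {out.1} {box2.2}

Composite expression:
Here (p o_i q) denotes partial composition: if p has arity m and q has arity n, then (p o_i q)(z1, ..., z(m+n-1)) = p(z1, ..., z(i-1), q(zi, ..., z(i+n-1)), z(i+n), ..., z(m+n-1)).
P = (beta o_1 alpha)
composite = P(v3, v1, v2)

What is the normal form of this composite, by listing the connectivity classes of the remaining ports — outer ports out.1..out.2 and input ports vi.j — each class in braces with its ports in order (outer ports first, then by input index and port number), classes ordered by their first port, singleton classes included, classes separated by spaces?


{out.1} {out.2} {v1.1} {v1.2} {v2.1} {v2.2} {v3.1} {v3.2}


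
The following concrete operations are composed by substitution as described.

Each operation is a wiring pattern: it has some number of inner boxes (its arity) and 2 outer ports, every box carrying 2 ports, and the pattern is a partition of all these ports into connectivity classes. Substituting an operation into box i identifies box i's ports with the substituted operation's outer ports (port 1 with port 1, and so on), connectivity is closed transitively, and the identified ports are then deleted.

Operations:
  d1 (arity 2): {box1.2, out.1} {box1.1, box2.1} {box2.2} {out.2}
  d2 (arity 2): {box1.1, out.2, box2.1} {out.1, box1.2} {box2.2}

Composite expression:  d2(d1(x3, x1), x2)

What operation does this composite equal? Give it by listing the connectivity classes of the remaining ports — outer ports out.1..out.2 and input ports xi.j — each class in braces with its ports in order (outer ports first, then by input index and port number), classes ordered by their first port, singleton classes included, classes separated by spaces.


{out.1} {out.2, x2.1, x3.2} {x1.1, x3.1} {x1.2} {x2.2}

Reachability decides: close wires over d2-identified ports.
stage d1: inputs (x3, x1), connectivity {out.1, x3.2} {out.2} {x1.1, x3.1} {x1.2}, out.j its boundary
stage d2: inputs (x3, x1, x2), connectivity {out.1} {out.2, x2.1, x3.2} {x1.1, x3.1} {x1.2} {x2.2}, out.j its boundary


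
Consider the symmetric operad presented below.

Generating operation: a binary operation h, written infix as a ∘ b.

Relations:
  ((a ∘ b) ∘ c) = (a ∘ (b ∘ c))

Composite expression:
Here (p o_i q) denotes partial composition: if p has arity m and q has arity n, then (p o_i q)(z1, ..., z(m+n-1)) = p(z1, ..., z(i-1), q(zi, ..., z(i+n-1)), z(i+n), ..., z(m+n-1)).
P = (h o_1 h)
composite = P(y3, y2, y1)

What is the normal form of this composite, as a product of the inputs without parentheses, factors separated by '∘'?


Key point: h is associative — brackets drop, the y-order remains.
(y3 ∘ y2) reduces to y3 ∘ y2
((y3 ∘ y2) ∘ y1) reduces to y3 ∘ y2 ∘ y1

y3 ∘ y2 ∘ y1


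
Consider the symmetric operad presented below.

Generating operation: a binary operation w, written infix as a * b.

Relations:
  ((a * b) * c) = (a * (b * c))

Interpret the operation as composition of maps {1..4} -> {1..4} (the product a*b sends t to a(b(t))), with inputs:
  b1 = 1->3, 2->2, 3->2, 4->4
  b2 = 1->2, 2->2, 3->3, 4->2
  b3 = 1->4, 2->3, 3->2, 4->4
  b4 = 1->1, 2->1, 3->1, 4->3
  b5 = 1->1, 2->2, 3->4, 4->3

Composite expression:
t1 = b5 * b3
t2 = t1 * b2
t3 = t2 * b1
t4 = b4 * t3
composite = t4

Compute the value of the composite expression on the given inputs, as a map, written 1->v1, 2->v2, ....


(b5 * b3) = 1->3, 2->4, 3->2, 4->3
((b5 * b3) * b2) = 1->4, 2->4, 3->2, 4->4
(((b5 * b3) * b2) * b1) = 1->2, 2->4, 3->4, 4->4
(b4 * (((b5 * b3) * b2) * b1)) = 1->1, 2->3, 3->3, 4->3

1->1, 2->3, 3->3, 4->3


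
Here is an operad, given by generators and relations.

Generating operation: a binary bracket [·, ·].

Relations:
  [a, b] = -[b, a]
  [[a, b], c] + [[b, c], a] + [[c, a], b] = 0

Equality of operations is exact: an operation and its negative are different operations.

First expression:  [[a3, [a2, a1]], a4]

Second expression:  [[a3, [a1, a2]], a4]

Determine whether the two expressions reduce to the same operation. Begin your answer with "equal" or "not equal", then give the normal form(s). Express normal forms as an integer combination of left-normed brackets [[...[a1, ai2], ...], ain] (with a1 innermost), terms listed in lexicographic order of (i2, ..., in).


The first composite normalizes to [[[a1, a2], a3], a4]
The second composite normalizes to -[[[a1, a2], a3], a4]
The forms do not match — not equal.

not equal; first: [[[a1, a2], a3], a4]; second: -[[[a1, a2], a3], a4]


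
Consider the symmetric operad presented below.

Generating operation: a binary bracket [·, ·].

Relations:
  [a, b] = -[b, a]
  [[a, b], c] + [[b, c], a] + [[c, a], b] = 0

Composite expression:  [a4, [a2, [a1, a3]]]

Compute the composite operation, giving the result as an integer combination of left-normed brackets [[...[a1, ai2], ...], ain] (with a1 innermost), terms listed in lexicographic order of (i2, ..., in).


Left-normed coefficients sit on the a1-initial expansion words.
Composite bracket: [a4, [a2, [a1, a3]]]
The bracket unfolds into 8 signed words via [a, b] = ab - ba (2^3 = 8).
Collect the words opening with a1:
  a1a3a2a4 appears with sign +1, giving the term +[[[a1, a3], a2], a4]

[[[a1, a3], a2], a4]


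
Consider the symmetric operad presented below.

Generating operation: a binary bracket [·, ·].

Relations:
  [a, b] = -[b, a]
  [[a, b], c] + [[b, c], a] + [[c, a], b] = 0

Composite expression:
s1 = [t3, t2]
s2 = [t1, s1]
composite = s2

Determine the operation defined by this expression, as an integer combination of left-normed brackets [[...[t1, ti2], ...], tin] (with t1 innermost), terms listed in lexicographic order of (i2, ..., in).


Skip Jacobi rewriting: expand, keep t1-initial words, read off terms.
Composite bracket: [t1, [t3, t2]]
Applying ab - ba throughout gives 4 signed words (2^2 = 4).
Only words starting with t1 matter:
  sign of t1t2t3 is -1, so it contributes -[[t1, t2], t3]
  sign of t1t3t2 is +1, so it contributes +[[t1, t3], t2]

-[[t1, t2], t3] + [[t1, t3], t2]


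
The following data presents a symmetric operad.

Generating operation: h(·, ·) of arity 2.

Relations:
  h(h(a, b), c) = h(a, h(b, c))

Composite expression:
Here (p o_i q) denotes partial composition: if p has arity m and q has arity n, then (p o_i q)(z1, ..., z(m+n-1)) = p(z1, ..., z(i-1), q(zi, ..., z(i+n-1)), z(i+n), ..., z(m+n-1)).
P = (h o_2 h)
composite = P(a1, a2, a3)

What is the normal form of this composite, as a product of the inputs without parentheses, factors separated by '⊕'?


All parenthesizations of h agree; list the a-inputs left to right.
h(a2, a3) collapses to a2 ⊕ a3
h(a1, h(a2, a3)) collapses to a1 ⊕ a2 ⊕ a3

a1 ⊕ a2 ⊕ a3
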